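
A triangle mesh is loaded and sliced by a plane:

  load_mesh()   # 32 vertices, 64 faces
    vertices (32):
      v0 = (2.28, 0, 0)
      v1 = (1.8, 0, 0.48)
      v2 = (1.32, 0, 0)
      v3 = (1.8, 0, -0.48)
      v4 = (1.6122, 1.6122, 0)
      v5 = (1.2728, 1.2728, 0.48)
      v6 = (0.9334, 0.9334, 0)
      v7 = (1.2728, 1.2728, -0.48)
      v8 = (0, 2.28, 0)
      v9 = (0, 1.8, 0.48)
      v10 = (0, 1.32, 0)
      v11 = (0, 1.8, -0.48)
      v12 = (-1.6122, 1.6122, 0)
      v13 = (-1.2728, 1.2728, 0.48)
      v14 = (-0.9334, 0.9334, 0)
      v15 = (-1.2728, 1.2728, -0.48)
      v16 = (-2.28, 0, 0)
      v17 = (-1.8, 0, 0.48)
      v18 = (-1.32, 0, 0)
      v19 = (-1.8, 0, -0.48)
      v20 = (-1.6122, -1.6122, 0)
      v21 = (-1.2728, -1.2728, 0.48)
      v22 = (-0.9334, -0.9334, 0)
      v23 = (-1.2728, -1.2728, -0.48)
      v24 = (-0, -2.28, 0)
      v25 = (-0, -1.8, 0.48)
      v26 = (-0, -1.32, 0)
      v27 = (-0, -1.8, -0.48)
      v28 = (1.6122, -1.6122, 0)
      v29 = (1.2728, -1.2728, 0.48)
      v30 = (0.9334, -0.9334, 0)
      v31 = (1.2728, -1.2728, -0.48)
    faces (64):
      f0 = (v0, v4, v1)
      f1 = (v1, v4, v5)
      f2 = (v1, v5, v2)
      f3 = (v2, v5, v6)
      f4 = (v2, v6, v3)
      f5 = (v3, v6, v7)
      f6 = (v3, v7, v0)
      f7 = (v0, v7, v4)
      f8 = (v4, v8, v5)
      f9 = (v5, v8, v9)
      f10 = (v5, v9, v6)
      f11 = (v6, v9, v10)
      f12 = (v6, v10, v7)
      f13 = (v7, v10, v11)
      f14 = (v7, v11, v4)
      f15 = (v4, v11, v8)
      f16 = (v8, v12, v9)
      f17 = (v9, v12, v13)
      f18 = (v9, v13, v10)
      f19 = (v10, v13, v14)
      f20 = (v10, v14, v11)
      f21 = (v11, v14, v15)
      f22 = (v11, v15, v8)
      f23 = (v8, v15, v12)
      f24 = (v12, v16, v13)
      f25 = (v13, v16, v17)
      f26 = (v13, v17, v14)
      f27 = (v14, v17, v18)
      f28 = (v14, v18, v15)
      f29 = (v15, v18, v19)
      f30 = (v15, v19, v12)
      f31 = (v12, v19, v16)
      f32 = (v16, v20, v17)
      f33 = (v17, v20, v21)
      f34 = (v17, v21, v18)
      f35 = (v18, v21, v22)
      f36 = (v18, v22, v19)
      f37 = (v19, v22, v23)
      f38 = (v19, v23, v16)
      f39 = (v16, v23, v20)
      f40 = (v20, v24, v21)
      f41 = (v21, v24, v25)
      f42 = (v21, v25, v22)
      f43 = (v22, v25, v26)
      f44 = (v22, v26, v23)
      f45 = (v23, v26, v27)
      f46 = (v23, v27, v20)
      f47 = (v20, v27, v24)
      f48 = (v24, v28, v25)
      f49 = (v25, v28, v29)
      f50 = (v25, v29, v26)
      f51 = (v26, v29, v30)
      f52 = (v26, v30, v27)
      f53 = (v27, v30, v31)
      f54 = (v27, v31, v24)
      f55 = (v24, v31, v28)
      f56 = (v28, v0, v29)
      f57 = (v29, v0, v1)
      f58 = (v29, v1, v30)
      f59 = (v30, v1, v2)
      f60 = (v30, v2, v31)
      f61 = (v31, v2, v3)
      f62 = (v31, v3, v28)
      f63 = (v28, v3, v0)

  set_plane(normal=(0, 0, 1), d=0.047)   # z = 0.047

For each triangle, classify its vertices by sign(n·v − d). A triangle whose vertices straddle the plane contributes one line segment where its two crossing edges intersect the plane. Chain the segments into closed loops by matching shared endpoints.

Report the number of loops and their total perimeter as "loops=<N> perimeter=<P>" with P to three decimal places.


loops=2 perimeter=22.043

Straddling triangles (32 of 64):
  (v0,v4,v1) [--+] → (1.63059, 1.45434, 0.047)–(2.233, 0, 0.047)  len=1.5742
  (v1,v4,v5) [+-+] → (1.63059, 1.45434, 0.047)–(1.57897, 1.57897, 0.047)  len=0.1349
  (v1,v5,v2) [++-] → (1.31538, 0.124628, 0.047)–(1.367, 0, 0.047)  len=0.1349
  (v2,v5,v6) [-+-] → (1.31538, 0.124628, 0.047)–(0.966633, 0.966633, 0.047)  len=0.9114
  (v4,v8,v5) [--+] → (0.124628, 2.18138, 0.047)–(1.57897, 1.57897, 0.047)  len=1.5742
  (v5,v8,v9) [+-+] → (0.124628, 2.18138, 0.047)–(0, 2.233, 0.047)  len=0.1349
  (v5,v9,v6) [++-] → (0.842005, 1.01825, 0.047)–(0.966633, 0.966633, 0.047)  len=0.1349
  (v6,v9,v10) [-+-] → (0.842005, 1.01825, 0.047)–(0, 1.367, 0.047)  len=0.9114
  (v8,v12,v9) [--+] → (-1.45434, 1.63059, 0.047)–(0, 2.233, 0.047)  len=1.5742
  (v9,v12,v13) [+-+] → (-1.45434, 1.63059, 0.047)–(-1.57897, 1.57897, 0.047)  len=0.1349
  (v9,v13,v10) [++-] → (-0.124628, 1.31538, 0.047)–(0, 1.367, 0.047)  len=0.1349
  (v10,v13,v14) [-+-] → (-0.124628, 1.31538, 0.047)–(-0.966633, 0.966633, 0.047)  len=0.9114
  (v12,v16,v13) [--+] → (-2.18138, 0.124628, 0.047)–(-1.57897, 1.57897, 0.047)  len=1.5742
  (v13,v16,v17) [+-+] → (-2.18138, 0.124628, 0.047)–(-2.233, 0, 0.047)  len=0.1349
  (v13,v17,v14) [++-] → (-1.01825, 0.842005, 0.047)–(-0.966633, 0.966633, 0.047)  len=0.1349
  (v14,v17,v18) [-+-] → (-1.01825, 0.842005, 0.047)–(-1.367, 0, 0.047)  len=0.9114
  (v16,v20,v17) [--+] → (-1.63059, -1.45434, 0.047)–(-2.233, 0, 0.047)  len=1.5742
  (v17,v20,v21) [+-+] → (-1.63059, -1.45434, 0.047)–(-1.57897, -1.57897, 0.047)  len=0.1349
  (v17,v21,v18) [++-] → (-1.31538, -0.124628, 0.047)–(-1.367, 0, 0.047)  len=0.1349
  (v18,v21,v22) [-+-] → (-1.31538, -0.124628, 0.047)–(-0.966633, -0.966633, 0.047)  len=0.9114
  (v20,v24,v21) [--+] → (-0.124628, -2.18138, 0.047)–(-1.57897, -1.57897, 0.047)  len=1.5742
  (v21,v24,v25) [+-+] → (-0.124628, -2.18138, 0.047)–(0, -2.233, 0.047)  len=0.1349
  (v21,v25,v22) [++-] → (-0.842005, -1.01825, 0.047)–(-0.966633, -0.966633, 0.047)  len=0.1349
  (v22,v25,v26) [-+-] → (-0.842005, -1.01825, 0.047)–(0, -1.367, 0.047)  len=0.9114
  (v24,v28,v25) [--+] → (1.45434, -1.63059, 0.047)–(0, -2.233, 0.047)  len=1.5742
  (v25,v28,v29) [+-+] → (1.45434, -1.63059, 0.047)–(1.57897, -1.57897, 0.047)  len=0.1349
  (v25,v29,v26) [++-] → (0.124628, -1.31538, 0.047)–(0, -1.367, 0.047)  len=0.1349
  (v26,v29,v30) [-+-] → (0.124628, -1.31538, 0.047)–(0.966633, -0.966633, 0.047)  len=0.9114
  (v28,v0,v29) [--+] → (2.18138, -0.124628, 0.047)–(1.57897, -1.57897, 0.047)  len=1.5742
  (v29,v0,v1) [+-+] → (2.18138, -0.124628, 0.047)–(2.233, 0, 0.047)  len=0.1349
  (v29,v1,v30) [++-] → (1.01825, -0.842005, 0.047)–(0.966633, -0.966633, 0.047)  len=0.1349
  (v30,v1,v2) [-+-] → (1.01825, -0.842005, 0.047)–(1.367, 0, 0.047)  len=0.9114

Chained into 2 loop(s):
  loop 1: 16 segments, perimeter = 13.6725
  loop 2: 16 segments, perimeter = 8.3701
Total perimeter = 22.043


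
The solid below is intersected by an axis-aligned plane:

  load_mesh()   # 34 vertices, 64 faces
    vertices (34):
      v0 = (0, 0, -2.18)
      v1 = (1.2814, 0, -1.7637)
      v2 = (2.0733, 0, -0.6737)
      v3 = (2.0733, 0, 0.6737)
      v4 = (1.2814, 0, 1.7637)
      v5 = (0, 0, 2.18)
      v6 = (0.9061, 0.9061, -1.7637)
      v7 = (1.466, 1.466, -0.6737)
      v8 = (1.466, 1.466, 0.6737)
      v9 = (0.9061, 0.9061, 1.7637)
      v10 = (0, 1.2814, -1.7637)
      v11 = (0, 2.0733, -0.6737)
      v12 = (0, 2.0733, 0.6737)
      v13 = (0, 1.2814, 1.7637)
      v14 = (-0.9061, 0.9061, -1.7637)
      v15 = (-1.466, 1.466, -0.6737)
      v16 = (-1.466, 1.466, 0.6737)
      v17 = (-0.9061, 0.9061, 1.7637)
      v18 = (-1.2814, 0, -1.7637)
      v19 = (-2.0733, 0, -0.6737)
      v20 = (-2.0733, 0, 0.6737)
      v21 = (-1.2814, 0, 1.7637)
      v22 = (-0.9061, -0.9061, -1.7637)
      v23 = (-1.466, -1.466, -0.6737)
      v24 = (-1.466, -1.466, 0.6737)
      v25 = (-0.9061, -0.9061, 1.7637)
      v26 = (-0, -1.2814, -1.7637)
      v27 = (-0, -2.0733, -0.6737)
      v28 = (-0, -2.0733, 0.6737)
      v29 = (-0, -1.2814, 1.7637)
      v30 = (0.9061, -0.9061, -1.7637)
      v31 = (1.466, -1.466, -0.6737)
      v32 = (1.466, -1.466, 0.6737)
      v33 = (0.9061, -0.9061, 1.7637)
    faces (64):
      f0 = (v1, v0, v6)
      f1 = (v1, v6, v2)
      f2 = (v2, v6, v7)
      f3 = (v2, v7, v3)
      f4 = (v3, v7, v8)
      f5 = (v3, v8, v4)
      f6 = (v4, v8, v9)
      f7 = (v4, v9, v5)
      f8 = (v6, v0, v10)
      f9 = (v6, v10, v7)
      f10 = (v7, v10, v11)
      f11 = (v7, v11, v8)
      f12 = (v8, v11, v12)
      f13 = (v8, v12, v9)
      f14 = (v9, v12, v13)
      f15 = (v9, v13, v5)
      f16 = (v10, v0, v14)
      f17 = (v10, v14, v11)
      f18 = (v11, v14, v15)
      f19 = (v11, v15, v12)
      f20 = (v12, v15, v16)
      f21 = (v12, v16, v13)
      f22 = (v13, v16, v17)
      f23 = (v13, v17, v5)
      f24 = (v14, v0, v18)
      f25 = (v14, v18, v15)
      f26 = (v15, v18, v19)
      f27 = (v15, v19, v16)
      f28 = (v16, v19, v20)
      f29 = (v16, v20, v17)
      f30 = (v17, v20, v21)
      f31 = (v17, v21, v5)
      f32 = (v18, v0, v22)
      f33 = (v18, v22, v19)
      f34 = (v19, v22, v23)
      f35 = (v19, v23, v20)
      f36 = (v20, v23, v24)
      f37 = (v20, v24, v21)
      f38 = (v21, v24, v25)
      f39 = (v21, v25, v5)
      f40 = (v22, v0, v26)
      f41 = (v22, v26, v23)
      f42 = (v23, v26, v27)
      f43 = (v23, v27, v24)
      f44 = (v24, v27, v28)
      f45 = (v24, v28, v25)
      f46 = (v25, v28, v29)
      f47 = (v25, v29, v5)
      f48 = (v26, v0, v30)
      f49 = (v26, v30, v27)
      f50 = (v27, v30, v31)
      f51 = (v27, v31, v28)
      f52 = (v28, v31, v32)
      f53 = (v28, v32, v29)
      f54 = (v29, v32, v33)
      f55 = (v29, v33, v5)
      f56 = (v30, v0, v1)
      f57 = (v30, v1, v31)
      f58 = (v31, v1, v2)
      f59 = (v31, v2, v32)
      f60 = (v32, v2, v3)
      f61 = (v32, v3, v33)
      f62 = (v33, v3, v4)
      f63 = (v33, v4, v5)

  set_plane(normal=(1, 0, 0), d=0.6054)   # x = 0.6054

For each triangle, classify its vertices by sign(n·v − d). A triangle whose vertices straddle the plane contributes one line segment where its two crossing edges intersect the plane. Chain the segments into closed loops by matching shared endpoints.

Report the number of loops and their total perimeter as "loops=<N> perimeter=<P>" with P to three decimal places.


loops=1 perimeter=12.316

Straddling triangles (20 of 64):
  (v1,v0,v6) [+-+] → (0.6054, 0, -1.98332)–(0.6054, 0.6054, -1.90185)  len=0.6109
  (v4,v9,v5) [++-] → (0.6054, 0.6054, 1.90185)–(0.6054, 0, 1.98332)  len=0.6109
  (v6,v0,v10) [+--] → (0.6054, 0.6054, -1.90185)–(0.6054, 1.03065, -1.7637)  len=0.4471
  (v6,v10,v7) [+-+] → (0.6054, 1.03065, -1.7637)–(0.6054, 1.35763, -1.31357)  len=0.5564
  (v7,v10,v11) [+--] → (0.6054, 1.35763, -1.31357)–(0.6054, 1.82251, -0.6737)  len=0.7909
  (v7,v11,v8) [+-+] → (0.6054, 1.82251, -0.6737)–(0.6054, 1.82251, -0.117277)  len=0.5564
  (v8,v11,v12) [+--] → (0.6054, 1.82251, -0.117277)–(0.6054, 1.82251, 0.6737)  len=0.7910
  (v8,v12,v9) [+-+] → (0.6054, 1.82251, 0.6737)–(0.6054, 1.29345, 1.40197)  len=0.9002
  (v9,v12,v13) [+--] → (0.6054, 1.29345, 1.40197)–(0.6054, 1.03065, 1.7637)  len=0.4471
  (v9,v13,v5) [+--] → (0.6054, 1.03065, 1.7637)–(0.6054, 0.6054, 1.90185)  len=0.4471
  (v26,v0,v30) [--+] → (0.6054, -0.6054, -1.90185)–(0.6054, -1.03065, -1.7637)  len=0.4471
  (v26,v30,v27) [-+-] → (0.6054, -1.03065, -1.7637)–(0.6054, -1.29345, -1.40197)  len=0.4471
  (v27,v30,v31) [-++] → (0.6054, -1.29345, -1.40197)–(0.6054, -1.82251, -0.6737)  len=0.9002
  (v27,v31,v28) [-+-] → (0.6054, -1.82251, -0.6737)–(0.6054, -1.82251, 0.117277)  len=0.7910
  (v28,v31,v32) [-++] → (0.6054, -1.82251, 0.117277)–(0.6054, -1.82251, 0.6737)  len=0.5564
  (v28,v32,v29) [-+-] → (0.6054, -1.82251, 0.6737)–(0.6054, -1.35763, 1.31357)  len=0.7909
  (v29,v32,v33) [-++] → (0.6054, -1.35763, 1.31357)–(0.6054, -1.03065, 1.7637)  len=0.5564
  (v29,v33,v5) [-+-] → (0.6054, -1.03065, 1.7637)–(0.6054, -0.6054, 1.90185)  len=0.4471
  (v30,v0,v1) [+-+] → (0.6054, -0.6054, -1.90185)–(0.6054, 0, -1.98332)  len=0.6109
  (v33,v4,v5) [++-] → (0.6054, 0, 1.98332)–(0.6054, -0.6054, 1.90185)  len=0.6109

Chained into 1 loop(s):
  loop 1: 20 segments, perimeter = 12.3158
Total perimeter = 12.316


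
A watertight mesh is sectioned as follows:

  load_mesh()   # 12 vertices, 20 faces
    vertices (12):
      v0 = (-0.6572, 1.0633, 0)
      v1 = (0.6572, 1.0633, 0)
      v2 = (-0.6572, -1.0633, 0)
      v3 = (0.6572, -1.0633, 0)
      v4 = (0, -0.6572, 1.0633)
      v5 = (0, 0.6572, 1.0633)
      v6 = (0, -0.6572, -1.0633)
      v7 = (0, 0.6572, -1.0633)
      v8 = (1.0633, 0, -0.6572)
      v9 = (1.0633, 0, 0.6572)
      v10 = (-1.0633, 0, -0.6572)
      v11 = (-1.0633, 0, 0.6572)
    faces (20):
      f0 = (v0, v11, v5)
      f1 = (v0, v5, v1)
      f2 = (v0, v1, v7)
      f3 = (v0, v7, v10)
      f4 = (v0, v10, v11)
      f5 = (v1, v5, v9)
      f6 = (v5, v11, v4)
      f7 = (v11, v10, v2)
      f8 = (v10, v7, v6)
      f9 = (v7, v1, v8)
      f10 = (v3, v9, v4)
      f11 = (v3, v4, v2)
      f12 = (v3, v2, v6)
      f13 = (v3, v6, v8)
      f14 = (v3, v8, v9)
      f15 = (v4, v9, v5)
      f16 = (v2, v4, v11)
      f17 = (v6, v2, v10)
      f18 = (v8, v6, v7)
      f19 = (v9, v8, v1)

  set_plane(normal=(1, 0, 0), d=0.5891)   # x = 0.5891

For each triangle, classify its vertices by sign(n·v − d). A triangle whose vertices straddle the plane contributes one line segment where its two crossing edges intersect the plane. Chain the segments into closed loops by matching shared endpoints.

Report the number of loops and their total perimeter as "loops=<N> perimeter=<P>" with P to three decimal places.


loops=1 perimeter=5.763

Straddling triangles (10 of 20):
  (v0,v5,v1) [--+] → (0.5891, 1.02122, 0.110181)–(0.5891, 1.0633, 0)  len=0.1179
  (v0,v1,v7) [-+-] → (0.5891, 1.0633, 0)–(0.5891, 1.02122, -0.110181)  len=0.1179
  (v1,v5,v9) [+-+] → (0.5891, 1.02122, 0.110181)–(0.5891, 0.293092, 0.838308)  len=1.0297
  (v7,v1,v8) [-++] → (0.5891, 1.02122, -0.110181)–(0.5891, 0.293092, -0.838308)  len=1.0297
  (v3,v9,v4) [++-] → (0.5891, -0.293092, 0.838308)–(0.5891, -1.02122, 0.110181)  len=1.0297
  (v3,v4,v2) [+--] → (0.5891, -1.02122, 0.110181)–(0.5891, -1.0633, 0)  len=0.1179
  (v3,v2,v6) [+--] → (0.5891, -1.0633, 0)–(0.5891, -1.02122, -0.110181)  len=0.1179
  (v3,v6,v8) [+-+] → (0.5891, -1.02122, -0.110181)–(0.5891, -0.293092, -0.838308)  len=1.0297
  (v4,v9,v5) [-+-] → (0.5891, -0.293092, 0.838308)–(0.5891, 0.293092, 0.838308)  len=0.5862
  (v8,v6,v7) [+--] → (0.5891, -0.293092, -0.838308)–(0.5891, 0.293092, -0.838308)  len=0.5862

Chained into 1 loop(s):
  loop 1: 10 segments, perimeter = 5.7631
Total perimeter = 5.763


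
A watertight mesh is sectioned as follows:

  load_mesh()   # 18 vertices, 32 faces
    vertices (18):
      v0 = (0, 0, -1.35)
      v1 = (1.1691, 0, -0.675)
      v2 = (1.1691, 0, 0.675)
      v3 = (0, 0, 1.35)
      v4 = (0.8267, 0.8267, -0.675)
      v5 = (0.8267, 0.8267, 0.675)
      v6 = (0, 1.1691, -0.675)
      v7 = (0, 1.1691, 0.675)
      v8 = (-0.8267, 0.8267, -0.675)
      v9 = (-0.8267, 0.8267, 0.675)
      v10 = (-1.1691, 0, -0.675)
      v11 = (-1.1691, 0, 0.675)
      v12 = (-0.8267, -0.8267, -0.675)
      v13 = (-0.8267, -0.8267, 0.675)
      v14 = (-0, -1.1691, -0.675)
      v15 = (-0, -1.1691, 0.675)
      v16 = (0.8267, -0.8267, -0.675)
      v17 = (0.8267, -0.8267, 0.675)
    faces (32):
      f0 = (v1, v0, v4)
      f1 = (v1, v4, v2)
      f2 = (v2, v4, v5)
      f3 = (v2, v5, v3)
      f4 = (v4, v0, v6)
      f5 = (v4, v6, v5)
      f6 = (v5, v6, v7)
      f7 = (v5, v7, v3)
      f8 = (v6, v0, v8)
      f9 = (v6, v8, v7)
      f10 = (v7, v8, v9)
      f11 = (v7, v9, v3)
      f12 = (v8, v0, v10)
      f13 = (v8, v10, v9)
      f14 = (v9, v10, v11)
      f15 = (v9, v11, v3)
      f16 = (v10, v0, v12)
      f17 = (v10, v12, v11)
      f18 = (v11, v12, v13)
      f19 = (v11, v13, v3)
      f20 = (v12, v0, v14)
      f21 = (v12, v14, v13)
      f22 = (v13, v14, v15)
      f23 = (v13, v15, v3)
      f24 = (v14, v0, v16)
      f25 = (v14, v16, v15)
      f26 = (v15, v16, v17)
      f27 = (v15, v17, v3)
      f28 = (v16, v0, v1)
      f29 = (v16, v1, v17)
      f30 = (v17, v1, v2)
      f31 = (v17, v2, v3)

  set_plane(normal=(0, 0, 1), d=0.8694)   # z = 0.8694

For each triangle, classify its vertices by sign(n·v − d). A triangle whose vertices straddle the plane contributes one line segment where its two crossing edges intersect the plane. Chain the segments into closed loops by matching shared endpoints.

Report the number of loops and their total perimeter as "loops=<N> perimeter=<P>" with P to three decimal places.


Straddling triangles (8 of 32):
  (v2,v5,v3) [--+] → (0.58861, 0.58861, 0.8694)–(0.832399, 0, 0.8694)  len=0.6371
  (v5,v7,v3) [--+] → (0, 0.832399, 0.8694)–(0.58861, 0.58861, 0.8694)  len=0.6371
  (v7,v9,v3) [--+] → (-0.58861, 0.58861, 0.8694)–(0, 0.832399, 0.8694)  len=0.6371
  (v9,v11,v3) [--+] → (-0.832399, 0, 0.8694)–(-0.58861, 0.58861, 0.8694)  len=0.6371
  (v11,v13,v3) [--+] → (-0.58861, -0.58861, 0.8694)–(-0.832399, 0, 0.8694)  len=0.6371
  (v13,v15,v3) [--+] → (0, -0.832399, 0.8694)–(-0.58861, -0.58861, 0.8694)  len=0.6371
  (v15,v17,v3) [--+] → (0.58861, -0.58861, 0.8694)–(0, -0.832399, 0.8694)  len=0.6371
  (v17,v2,v3) [--+] → (0.832399, 0, 0.8694)–(0.58861, -0.58861, 0.8694)  len=0.6371

Chained into 1 loop(s):
  loop 1: 8 segments, perimeter = 5.0968
Total perimeter = 5.097

loops=1 perimeter=5.097


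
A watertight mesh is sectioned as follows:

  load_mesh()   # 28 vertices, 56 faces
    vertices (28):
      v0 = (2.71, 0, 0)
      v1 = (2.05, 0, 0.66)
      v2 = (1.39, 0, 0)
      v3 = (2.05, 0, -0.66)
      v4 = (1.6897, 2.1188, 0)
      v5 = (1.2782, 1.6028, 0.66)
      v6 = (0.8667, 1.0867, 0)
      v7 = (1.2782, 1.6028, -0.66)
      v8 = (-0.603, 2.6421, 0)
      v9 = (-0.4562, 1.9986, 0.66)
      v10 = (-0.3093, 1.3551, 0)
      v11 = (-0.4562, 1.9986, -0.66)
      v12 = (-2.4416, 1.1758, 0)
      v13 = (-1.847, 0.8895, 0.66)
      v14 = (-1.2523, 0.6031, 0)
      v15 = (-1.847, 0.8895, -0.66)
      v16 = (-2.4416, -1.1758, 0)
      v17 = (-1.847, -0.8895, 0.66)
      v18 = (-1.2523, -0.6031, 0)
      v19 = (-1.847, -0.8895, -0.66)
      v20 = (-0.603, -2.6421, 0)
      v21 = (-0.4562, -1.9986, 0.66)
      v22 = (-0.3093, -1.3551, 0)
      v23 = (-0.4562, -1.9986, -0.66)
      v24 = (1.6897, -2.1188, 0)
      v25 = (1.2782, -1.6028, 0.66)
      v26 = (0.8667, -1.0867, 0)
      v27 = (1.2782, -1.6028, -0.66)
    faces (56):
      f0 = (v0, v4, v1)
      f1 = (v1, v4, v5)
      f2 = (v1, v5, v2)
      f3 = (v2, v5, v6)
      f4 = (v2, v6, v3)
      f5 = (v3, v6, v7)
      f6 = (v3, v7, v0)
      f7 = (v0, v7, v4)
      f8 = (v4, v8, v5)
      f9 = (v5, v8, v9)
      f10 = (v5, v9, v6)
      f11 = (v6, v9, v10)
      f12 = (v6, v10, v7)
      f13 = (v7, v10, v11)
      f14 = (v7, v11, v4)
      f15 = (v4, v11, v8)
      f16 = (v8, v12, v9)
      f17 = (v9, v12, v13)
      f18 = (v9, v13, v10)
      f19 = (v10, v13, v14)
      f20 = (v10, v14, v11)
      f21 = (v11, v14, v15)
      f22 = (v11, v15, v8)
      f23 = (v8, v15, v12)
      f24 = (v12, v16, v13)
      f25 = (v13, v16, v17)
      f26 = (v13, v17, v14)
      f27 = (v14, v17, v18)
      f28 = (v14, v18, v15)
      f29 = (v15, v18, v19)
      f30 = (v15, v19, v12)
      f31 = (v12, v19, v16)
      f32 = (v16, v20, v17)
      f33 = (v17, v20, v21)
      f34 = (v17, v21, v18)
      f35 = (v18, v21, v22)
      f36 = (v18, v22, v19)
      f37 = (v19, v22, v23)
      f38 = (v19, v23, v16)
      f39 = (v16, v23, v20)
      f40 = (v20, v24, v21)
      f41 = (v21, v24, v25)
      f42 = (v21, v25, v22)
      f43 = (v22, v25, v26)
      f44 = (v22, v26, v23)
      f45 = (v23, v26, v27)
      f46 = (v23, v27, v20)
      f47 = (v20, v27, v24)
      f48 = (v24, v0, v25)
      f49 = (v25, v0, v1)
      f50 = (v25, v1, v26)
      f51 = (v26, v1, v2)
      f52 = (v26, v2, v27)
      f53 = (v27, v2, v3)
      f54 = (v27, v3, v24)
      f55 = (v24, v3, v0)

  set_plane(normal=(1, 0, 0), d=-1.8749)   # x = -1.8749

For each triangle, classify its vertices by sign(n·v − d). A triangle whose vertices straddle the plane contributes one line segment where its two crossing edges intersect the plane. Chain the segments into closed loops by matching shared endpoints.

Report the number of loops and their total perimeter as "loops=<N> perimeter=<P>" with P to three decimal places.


Straddling triangles (10 of 56):
  (v8,v12,v9) [+-+] → (-1.8749, 1.62775, 0)–(-1.8749, 1.41065, 0.188386)  len=0.2874
  (v9,v12,v13) [+-+] → (-1.8749, 1.41065, 0.188386)–(-1.8749, 0.902934, 0.629031)  len=0.6723
  (v8,v15,v12) [++-] → (-1.8749, 0.902934, -0.629031)–(-1.8749, 1.62775, 0)  len=0.9597
  (v12,v16,v13) [--+] → (-1.8749, 0.792591, 0.629031)–(-1.8749, 0.902934, 0.629031)  len=0.1103
  (v13,v16,v17) [+-+] → (-1.8749, 0.792591, 0.629031)–(-1.8749, -0.902934, 0.629031)  len=1.6955
  (v15,v19,v12) [++-] → (-1.8749, -0.792591, -0.629031)–(-1.8749, 0.902934, -0.629031)  len=1.6955
  (v12,v19,v16) [-+-] → (-1.8749, -0.792591, -0.629031)–(-1.8749, -0.902934, -0.629031)  len=0.1103
  (v16,v20,v17) [-++] → (-1.8749, -1.62775, 0)–(-1.8749, -0.902934, 0.629031)  len=0.9597
  (v19,v23,v16) [++-] → (-1.8749, -1.41065, -0.188386)–(-1.8749, -0.902934, -0.629031)  len=0.6723
  (v16,v23,v20) [-++] → (-1.8749, -1.41065, -0.188386)–(-1.8749, -1.62775, 0)  len=0.2874

Chained into 1 loop(s):
  loop 1: 10 segments, perimeter = 7.4506
Total perimeter = 7.451

loops=1 perimeter=7.451


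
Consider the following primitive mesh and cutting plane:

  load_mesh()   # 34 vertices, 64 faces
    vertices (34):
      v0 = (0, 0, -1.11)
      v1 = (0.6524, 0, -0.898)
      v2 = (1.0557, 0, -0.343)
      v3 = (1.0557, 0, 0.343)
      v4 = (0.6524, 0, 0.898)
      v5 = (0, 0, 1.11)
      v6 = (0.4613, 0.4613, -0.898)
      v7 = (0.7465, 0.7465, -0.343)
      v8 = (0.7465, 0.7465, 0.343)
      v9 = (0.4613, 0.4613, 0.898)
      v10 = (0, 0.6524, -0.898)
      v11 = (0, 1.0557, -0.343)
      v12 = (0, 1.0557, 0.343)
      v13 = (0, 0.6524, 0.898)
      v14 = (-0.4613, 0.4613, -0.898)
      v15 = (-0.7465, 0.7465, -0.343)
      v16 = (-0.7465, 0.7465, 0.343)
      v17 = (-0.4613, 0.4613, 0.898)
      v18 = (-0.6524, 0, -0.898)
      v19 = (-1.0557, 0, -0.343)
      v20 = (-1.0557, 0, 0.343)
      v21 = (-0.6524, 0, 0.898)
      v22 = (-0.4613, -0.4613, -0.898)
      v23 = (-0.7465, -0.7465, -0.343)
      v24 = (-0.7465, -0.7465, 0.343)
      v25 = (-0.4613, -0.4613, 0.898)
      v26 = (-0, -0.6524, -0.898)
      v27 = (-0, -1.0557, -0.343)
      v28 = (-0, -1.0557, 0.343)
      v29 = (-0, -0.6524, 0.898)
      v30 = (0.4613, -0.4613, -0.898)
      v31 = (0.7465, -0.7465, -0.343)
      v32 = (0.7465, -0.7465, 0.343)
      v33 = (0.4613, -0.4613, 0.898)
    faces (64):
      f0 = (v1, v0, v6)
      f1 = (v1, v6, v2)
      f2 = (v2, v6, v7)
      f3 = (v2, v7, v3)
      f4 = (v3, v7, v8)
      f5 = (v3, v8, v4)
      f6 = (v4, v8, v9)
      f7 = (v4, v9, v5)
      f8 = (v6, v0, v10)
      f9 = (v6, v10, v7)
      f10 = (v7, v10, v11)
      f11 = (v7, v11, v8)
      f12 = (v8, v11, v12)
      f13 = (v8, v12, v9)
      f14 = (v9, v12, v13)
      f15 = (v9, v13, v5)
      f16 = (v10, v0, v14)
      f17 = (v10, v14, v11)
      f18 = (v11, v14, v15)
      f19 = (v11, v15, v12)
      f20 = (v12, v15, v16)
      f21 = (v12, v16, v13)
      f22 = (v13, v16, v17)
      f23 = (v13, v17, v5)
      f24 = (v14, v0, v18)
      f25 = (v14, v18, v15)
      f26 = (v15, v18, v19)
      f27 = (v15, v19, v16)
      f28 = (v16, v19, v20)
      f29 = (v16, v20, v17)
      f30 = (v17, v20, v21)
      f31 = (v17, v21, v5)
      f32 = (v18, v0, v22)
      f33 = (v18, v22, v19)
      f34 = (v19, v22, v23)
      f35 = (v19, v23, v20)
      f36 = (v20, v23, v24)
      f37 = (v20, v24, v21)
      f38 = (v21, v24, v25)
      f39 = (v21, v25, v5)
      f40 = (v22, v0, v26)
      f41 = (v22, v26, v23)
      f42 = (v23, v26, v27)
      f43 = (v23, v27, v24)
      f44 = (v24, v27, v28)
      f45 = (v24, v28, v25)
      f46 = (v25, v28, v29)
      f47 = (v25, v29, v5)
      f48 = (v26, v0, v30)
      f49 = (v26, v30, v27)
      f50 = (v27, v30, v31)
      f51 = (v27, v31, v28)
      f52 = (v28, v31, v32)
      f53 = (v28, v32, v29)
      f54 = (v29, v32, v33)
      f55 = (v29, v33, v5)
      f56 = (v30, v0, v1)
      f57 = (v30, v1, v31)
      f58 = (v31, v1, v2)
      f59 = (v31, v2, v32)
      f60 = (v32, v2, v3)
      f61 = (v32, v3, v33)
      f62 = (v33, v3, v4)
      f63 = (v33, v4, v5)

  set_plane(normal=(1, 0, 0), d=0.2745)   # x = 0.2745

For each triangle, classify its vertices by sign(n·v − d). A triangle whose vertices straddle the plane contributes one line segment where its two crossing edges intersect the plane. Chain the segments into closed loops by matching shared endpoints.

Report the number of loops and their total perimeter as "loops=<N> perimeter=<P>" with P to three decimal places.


loops=1 perimeter=6.335

Straddling triangles (20 of 64):
  (v1,v0,v6) [+-+] → (0.2745, 0, -1.0208)–(0.2745, 0.2745, -0.983848)  len=0.2770
  (v4,v9,v5) [++-] → (0.2745, 0.2745, 0.983848)–(0.2745, 0, 1.0208)  len=0.2770
  (v6,v0,v10) [+--] → (0.2745, 0.2745, -0.983848)–(0.2745, 0.538685, -0.898)  len=0.2778
  (v6,v10,v7) [+-+] → (0.2745, 0.538685, -0.898)–(0.2745, 0.687002, -0.693918)  len=0.2523
  (v7,v10,v11) [+--] → (0.2745, 0.687002, -0.693918)–(0.2745, 0.942002, -0.343)  len=0.4338
  (v7,v11,v8) [+-+] → (0.2745, 0.942002, -0.343)–(0.2745, 0.942002, -0.0907468)  len=0.2523
  (v8,v11,v12) [+--] → (0.2745, 0.942002, -0.0907468)–(0.2745, 0.942002, 0.343)  len=0.4337
  (v8,v12,v9) [+-+] → (0.2745, 0.942002, 0.343)–(0.2745, 0.701998, 0.673257)  len=0.4083
  (v9,v12,v13) [+--] → (0.2745, 0.701998, 0.673257)–(0.2745, 0.538685, 0.898)  len=0.2778
  (v9,v13,v5) [+--] → (0.2745, 0.538685, 0.898)–(0.2745, 0.2745, 0.983848)  len=0.2778
  (v26,v0,v30) [--+] → (0.2745, -0.2745, -0.983848)–(0.2745, -0.538685, -0.898)  len=0.2778
  (v26,v30,v27) [-+-] → (0.2745, -0.538685, -0.898)–(0.2745, -0.701998, -0.673257)  len=0.2778
  (v27,v30,v31) [-++] → (0.2745, -0.701998, -0.673257)–(0.2745, -0.942002, -0.343)  len=0.4083
  (v27,v31,v28) [-+-] → (0.2745, -0.942002, -0.343)–(0.2745, -0.942002, 0.0907468)  len=0.4337
  (v28,v31,v32) [-++] → (0.2745, -0.942002, 0.0907468)–(0.2745, -0.942002, 0.343)  len=0.2523
  (v28,v32,v29) [-+-] → (0.2745, -0.942002, 0.343)–(0.2745, -0.687002, 0.693918)  len=0.4338
  (v29,v32,v33) [-++] → (0.2745, -0.687002, 0.693918)–(0.2745, -0.538685, 0.898)  len=0.2523
  (v29,v33,v5) [-+-] → (0.2745, -0.538685, 0.898)–(0.2745, -0.2745, 0.983848)  len=0.2778
  (v30,v0,v1) [+-+] → (0.2745, -0.2745, -0.983848)–(0.2745, 0, -1.0208)  len=0.2770
  (v33,v4,v5) [++-] → (0.2745, 0, 1.0208)–(0.2745, -0.2745, 0.983848)  len=0.2770

Chained into 1 loop(s):
  loop 1: 20 segments, perimeter = 6.3353
Total perimeter = 6.335


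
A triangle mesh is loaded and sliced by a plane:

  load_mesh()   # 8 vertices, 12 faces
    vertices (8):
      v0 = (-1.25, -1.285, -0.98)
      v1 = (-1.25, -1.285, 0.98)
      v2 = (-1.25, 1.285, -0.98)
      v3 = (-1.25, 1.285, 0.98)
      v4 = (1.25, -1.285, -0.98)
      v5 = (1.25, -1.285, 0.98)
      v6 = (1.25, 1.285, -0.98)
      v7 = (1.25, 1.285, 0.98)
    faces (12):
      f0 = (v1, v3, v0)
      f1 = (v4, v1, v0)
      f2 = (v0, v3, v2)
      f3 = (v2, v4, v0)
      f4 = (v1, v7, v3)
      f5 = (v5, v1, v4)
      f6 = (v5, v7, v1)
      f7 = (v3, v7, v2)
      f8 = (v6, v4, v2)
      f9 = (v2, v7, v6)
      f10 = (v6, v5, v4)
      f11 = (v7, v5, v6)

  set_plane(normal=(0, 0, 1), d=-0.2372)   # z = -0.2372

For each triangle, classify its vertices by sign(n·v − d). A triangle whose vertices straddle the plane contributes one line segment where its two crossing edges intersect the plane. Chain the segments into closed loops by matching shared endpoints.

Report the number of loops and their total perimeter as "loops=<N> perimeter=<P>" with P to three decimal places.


Straddling triangles (8 of 12):
  (v1,v3,v0) [++-] → (-1.25, -0.311022, -0.2372)–(-1.25, -1.285, -0.2372)  len=0.9740
  (v4,v1,v0) [-+-] → (0.302551, -1.285, -0.2372)–(-1.25, -1.285, -0.2372)  len=1.5526
  (v0,v3,v2) [-+-] → (-1.25, -0.311022, -0.2372)–(-1.25, 1.285, -0.2372)  len=1.5960
  (v5,v1,v4) [++-] → (0.302551, -1.285, -0.2372)–(1.25, -1.285, -0.2372)  len=0.9474
  (v3,v7,v2) [++-] → (-0.302551, 1.285, -0.2372)–(-1.25, 1.285, -0.2372)  len=0.9474
  (v2,v7,v6) [-+-] → (-0.302551, 1.285, -0.2372)–(1.25, 1.285, -0.2372)  len=1.5526
  (v6,v5,v4) [-+-] → (1.25, 0.311022, -0.2372)–(1.25, -1.285, -0.2372)  len=1.5960
  (v7,v5,v6) [++-] → (1.25, 0.311022, -0.2372)–(1.25, 1.285, -0.2372)  len=0.9740

Chained into 1 loop(s):
  loop 1: 8 segments, perimeter = 10.1400
Total perimeter = 10.140

loops=1 perimeter=10.140


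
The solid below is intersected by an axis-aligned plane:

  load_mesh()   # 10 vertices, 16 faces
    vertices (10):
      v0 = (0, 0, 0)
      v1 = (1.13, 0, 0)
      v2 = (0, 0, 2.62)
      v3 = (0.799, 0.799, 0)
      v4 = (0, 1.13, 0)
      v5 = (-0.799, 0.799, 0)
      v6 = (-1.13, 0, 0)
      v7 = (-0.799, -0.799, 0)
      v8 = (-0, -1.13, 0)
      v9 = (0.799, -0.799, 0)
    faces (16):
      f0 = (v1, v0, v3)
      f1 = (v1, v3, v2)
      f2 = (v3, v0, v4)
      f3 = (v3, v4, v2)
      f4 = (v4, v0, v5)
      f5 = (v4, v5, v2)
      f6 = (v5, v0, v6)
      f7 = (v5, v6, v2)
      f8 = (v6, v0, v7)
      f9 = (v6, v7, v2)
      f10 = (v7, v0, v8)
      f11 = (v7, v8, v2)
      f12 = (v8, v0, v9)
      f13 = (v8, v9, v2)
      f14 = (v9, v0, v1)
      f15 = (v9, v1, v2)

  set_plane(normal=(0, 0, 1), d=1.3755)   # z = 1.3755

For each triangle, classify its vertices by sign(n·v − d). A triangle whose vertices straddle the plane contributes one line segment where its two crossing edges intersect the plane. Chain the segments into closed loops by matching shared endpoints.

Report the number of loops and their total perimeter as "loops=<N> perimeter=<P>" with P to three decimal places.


Straddling triangles (8 of 16):
  (v1,v3,v2) [--+] → (0.379525, 0.379525, 1.3755)–(0.53675, 0, 1.3755)  len=0.4108
  (v3,v4,v2) [--+] → (0, 0.53675, 1.3755)–(0.379525, 0.379525, 1.3755)  len=0.4108
  (v4,v5,v2) [--+] → (-0.379525, 0.379525, 1.3755)–(0, 0.53675, 1.3755)  len=0.4108
  (v5,v6,v2) [--+] → (-0.53675, 0, 1.3755)–(-0.379525, 0.379525, 1.3755)  len=0.4108
  (v6,v7,v2) [--+] → (-0.379525, -0.379525, 1.3755)–(-0.53675, 0, 1.3755)  len=0.4108
  (v7,v8,v2) [--+] → (0, -0.53675, 1.3755)–(-0.379525, -0.379525, 1.3755)  len=0.4108
  (v8,v9,v2) [--+] → (0.379525, -0.379525, 1.3755)–(0, -0.53675, 1.3755)  len=0.4108
  (v9,v1,v2) [--+] → (0.53675, 0, 1.3755)–(0.379525, -0.379525, 1.3755)  len=0.4108

Chained into 1 loop(s):
  loop 1: 8 segments, perimeter = 3.2864
Total perimeter = 3.286

loops=1 perimeter=3.286


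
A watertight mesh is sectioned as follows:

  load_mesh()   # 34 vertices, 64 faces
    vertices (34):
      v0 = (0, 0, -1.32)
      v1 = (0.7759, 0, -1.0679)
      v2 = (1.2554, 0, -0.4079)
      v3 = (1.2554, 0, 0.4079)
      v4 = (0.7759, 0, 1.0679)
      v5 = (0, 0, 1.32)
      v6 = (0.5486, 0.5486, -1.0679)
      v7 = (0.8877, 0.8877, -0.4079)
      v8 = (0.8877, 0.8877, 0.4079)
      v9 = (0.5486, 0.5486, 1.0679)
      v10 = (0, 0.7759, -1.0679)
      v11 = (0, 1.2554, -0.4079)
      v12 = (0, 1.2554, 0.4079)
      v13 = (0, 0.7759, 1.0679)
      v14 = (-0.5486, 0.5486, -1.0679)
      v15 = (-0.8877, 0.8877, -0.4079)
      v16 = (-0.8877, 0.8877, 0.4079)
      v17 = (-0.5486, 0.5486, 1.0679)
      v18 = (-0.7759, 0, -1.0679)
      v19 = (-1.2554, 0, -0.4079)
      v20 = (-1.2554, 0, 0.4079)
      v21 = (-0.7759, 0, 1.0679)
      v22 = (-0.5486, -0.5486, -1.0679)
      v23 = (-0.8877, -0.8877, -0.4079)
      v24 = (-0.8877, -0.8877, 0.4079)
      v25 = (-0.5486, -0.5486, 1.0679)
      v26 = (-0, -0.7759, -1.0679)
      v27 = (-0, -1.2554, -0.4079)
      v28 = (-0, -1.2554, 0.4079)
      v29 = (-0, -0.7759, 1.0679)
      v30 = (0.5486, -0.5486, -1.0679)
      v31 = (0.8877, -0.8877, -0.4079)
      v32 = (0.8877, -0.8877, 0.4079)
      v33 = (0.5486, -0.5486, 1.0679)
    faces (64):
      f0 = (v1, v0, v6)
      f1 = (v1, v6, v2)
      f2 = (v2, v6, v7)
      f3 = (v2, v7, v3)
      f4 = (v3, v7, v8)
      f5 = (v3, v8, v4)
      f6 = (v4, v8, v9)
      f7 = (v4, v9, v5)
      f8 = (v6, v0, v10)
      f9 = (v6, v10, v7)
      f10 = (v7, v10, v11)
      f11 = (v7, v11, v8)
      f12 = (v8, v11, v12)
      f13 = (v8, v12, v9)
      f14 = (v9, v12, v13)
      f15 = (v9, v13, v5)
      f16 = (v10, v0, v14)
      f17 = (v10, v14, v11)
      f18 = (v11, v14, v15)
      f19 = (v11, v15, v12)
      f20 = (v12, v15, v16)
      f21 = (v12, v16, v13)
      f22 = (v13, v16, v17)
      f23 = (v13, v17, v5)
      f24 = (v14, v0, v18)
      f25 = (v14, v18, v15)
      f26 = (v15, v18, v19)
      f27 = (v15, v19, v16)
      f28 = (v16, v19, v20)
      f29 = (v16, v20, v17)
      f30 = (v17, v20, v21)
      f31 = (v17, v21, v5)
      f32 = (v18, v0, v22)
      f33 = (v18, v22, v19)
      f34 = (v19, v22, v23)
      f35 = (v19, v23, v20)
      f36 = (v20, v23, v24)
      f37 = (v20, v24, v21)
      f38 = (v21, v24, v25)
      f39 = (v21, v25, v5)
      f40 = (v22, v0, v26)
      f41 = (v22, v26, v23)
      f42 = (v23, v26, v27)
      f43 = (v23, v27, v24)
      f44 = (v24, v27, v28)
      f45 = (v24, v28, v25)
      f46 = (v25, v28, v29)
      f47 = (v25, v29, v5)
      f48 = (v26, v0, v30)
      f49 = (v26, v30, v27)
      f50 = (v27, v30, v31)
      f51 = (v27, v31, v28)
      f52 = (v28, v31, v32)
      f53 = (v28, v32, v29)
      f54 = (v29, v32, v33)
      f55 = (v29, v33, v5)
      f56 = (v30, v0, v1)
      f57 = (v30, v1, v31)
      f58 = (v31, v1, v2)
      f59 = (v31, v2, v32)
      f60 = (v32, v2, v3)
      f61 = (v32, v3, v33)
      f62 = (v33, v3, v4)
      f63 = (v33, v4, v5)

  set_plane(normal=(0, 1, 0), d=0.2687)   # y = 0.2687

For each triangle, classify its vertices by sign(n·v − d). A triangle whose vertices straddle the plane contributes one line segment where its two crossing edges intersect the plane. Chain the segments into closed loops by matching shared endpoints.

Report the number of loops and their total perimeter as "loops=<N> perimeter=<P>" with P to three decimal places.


Straddling triangles (20 of 64):
  (v1,v0,v6) [--+] → (0.2687, 0.2687, -1.19652)–(0.66457, 0.2687, -1.0679)  len=0.4162
  (v1,v6,v2) [-+-] → (0.66457, 0.2687, -1.0679)–(0.909215, 0.2687, -0.731163)  len=0.4162
  (v2,v6,v7) [-++] → (0.909215, 0.2687, -0.731163)–(1.1441, 0.2687, -0.4079)  len=0.3996
  (v2,v7,v3) [-+-] → (1.1441, 0.2687, -0.4079)–(1.1441, 0.2687, 0.160964)  len=0.5689
  (v3,v7,v8) [-++] → (1.1441, 0.2687, 0.160964)–(1.1441, 0.2687, 0.4079)  len=0.2469
  (v3,v8,v4) [-+-] → (1.1441, 0.2687, 0.4079)–(0.809741, 0.2687, 0.868123)  len=0.5689
  (v4,v8,v9) [-++] → (0.809741, 0.2687, 0.868123)–(0.66457, 0.2687, 1.0679)  len=0.2470
  (v4,v9,v5) [-+-] → (0.66457, 0.2687, 1.0679)–(0.2687, 0.2687, 1.19652)  len=0.4162
  (v6,v0,v10) [+-+] → (0.2687, 0.2687, -1.19652)–(0, 0.2687, -1.2327)  len=0.2711
  (v9,v13,v5) [++-] → (0, 0.2687, 1.2327)–(0.2687, 0.2687, 1.19652)  len=0.2711
  (v10,v0,v14) [+-+] → (0, 0.2687, -1.2327)–(-0.2687, 0.2687, -1.19652)  len=0.2711
  (v13,v17,v5) [++-] → (-0.2687, 0.2687, 1.19652)–(0, 0.2687, 1.2327)  len=0.2711
  (v14,v0,v18) [+--] → (-0.2687, 0.2687, -1.19652)–(-0.66457, 0.2687, -1.0679)  len=0.4162
  (v14,v18,v15) [+-+] → (-0.66457, 0.2687, -1.0679)–(-0.809741, 0.2687, -0.868123)  len=0.2470
  (v15,v18,v19) [+--] → (-0.809741, 0.2687, -0.868123)–(-1.1441, 0.2687, -0.4079)  len=0.5689
  (v15,v19,v16) [+-+] → (-1.1441, 0.2687, -0.4079)–(-1.1441, 0.2687, -0.160964)  len=0.2469
  (v16,v19,v20) [+--] → (-1.1441, 0.2687, -0.160964)–(-1.1441, 0.2687, 0.4079)  len=0.5689
  (v16,v20,v17) [+-+] → (-1.1441, 0.2687, 0.4079)–(-0.909215, 0.2687, 0.731163)  len=0.3996
  (v17,v20,v21) [+--] → (-0.909215, 0.2687, 0.731163)–(-0.66457, 0.2687, 1.0679)  len=0.4162
  (v17,v21,v5) [+--] → (-0.66457, 0.2687, 1.0679)–(-0.2687, 0.2687, 1.19652)  len=0.4162

Chained into 1 loop(s):
  loop 1: 20 segments, perimeter = 7.6443
Total perimeter = 7.644

loops=1 perimeter=7.644


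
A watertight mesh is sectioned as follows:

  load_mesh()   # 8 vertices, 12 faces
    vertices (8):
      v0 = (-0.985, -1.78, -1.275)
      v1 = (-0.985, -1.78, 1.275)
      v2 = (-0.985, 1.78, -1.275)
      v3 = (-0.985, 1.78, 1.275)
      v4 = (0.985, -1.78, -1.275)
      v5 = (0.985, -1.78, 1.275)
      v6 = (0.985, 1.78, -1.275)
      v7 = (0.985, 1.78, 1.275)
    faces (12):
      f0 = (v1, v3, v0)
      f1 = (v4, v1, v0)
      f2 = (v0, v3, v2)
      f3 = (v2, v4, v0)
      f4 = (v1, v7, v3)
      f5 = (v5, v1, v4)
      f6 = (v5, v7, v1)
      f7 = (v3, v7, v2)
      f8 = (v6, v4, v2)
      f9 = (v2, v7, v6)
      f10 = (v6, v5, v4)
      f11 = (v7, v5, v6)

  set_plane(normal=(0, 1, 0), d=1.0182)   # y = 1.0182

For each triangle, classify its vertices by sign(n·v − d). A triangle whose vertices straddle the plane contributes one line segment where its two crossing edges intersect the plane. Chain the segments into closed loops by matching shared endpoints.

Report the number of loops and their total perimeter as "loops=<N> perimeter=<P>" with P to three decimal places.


Straddling triangles (8 of 12):
  (v1,v3,v0) [-+-] → (-0.985, 1.0182, 1.275)–(-0.985, 1.0182, 0.729329)  len=0.5457
  (v0,v3,v2) [-++] → (-0.985, 1.0182, 0.729329)–(-0.985, 1.0182, -1.275)  len=2.0043
  (v2,v4,v0) [+--] → (-0.563442, 1.0182, -1.275)–(-0.985, 1.0182, -1.275)  len=0.4216
  (v1,v7,v3) [-++] → (0.563442, 1.0182, 1.275)–(-0.985, 1.0182, 1.275)  len=1.5484
  (v5,v7,v1) [-+-] → (0.985, 1.0182, 1.275)–(0.563442, 1.0182, 1.275)  len=0.4216
  (v6,v4,v2) [+-+] → (0.985, 1.0182, -1.275)–(-0.563442, 1.0182, -1.275)  len=1.5484
  (v6,v5,v4) [+--] → (0.985, 1.0182, -0.729329)–(0.985, 1.0182, -1.275)  len=0.5457
  (v7,v5,v6) [+-+] → (0.985, 1.0182, 1.275)–(0.985, 1.0182, -0.729329)  len=2.0043

Chained into 1 loop(s):
  loop 1: 8 segments, perimeter = 9.0400
Total perimeter = 9.040

loops=1 perimeter=9.040


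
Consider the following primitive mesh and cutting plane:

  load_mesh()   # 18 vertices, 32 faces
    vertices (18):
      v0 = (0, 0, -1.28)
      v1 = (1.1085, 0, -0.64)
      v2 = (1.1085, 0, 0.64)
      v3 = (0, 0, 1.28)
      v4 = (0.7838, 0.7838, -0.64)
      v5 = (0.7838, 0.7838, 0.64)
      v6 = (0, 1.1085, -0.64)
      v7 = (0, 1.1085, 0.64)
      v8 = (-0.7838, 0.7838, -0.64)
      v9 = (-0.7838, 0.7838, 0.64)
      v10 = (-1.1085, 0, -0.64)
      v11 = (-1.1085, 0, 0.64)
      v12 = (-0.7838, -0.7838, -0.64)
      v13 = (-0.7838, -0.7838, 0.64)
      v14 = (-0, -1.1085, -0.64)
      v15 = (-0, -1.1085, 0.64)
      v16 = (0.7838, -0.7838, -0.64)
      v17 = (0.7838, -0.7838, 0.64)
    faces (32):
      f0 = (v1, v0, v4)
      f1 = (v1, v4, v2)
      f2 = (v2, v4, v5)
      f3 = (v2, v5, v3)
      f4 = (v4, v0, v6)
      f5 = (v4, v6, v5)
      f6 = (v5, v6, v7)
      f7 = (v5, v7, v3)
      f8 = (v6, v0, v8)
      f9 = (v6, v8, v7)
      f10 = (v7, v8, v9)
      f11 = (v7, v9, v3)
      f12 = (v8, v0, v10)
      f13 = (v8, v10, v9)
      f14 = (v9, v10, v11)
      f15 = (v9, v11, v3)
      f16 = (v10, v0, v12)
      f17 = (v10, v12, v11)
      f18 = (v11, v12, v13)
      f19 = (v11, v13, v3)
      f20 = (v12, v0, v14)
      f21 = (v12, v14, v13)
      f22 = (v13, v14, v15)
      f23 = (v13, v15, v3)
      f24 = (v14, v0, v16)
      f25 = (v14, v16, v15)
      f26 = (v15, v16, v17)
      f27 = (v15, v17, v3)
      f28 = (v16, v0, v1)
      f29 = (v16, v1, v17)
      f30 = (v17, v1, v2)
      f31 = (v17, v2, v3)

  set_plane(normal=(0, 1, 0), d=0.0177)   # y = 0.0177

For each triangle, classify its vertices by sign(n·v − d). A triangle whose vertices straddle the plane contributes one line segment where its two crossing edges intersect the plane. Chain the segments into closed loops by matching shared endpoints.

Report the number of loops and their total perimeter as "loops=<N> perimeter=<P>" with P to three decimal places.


loops=1 perimeter=7.637

Straddling triangles (12 of 32):
  (v1,v0,v4) [--+] → (0.0177, 0.0177, -1.26555)–(1.10117, 0.0177, -0.64)  len=1.2511
  (v1,v4,v2) [-+-] → (1.10117, 0.0177, -0.64)–(1.10117, 0.0177, 0.611095)  len=1.2511
  (v2,v4,v5) [-++] → (1.10117, 0.0177, 0.611095)–(1.10117, 0.0177, 0.64)  len=0.0289
  (v2,v5,v3) [-+-] → (1.10117, 0.0177, 0.64)–(0.0177, 0.0177, 1.26555)  len=1.2511
  (v4,v0,v6) [+-+] → (0.0177, 0.0177, -1.26555)–(0, 0.0177, -1.26978)  len=0.0182
  (v5,v7,v3) [++-] → (0, 0.0177, 1.26978)–(0.0177, 0.0177, 1.26555)  len=0.0182
  (v6,v0,v8) [+-+] → (0, 0.0177, -1.26978)–(-0.0177, 0.0177, -1.26555)  len=0.0182
  (v7,v9,v3) [++-] → (-0.0177, 0.0177, 1.26555)–(0, 0.0177, 1.26978)  len=0.0182
  (v8,v0,v10) [+--] → (-0.0177, 0.0177, -1.26555)–(-1.10117, 0.0177, -0.64)  len=1.2511
  (v8,v10,v9) [+-+] → (-1.10117, 0.0177, -0.64)–(-1.10117, 0.0177, -0.611095)  len=0.0289
  (v9,v10,v11) [+--] → (-1.10117, 0.0177, -0.611095)–(-1.10117, 0.0177, 0.64)  len=1.2511
  (v9,v11,v3) [+--] → (-1.10117, 0.0177, 0.64)–(-0.0177, 0.0177, 1.26555)  len=1.2511

Chained into 1 loop(s):
  loop 1: 12 segments, perimeter = 7.6371
Total perimeter = 7.637
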